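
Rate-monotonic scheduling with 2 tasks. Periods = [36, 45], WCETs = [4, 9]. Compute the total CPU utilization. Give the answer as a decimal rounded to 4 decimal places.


Compute individual utilizations (exact fractions):
  Task 1: C/T = 4/36 = 1/9 (approx. 0.1111)
  Task 2: C/T = 9/45 = 1/5 (approx. 0.2)
Total utilization U = 1/9 + 1/5 = 14/45
Rounded to 4 decimal places: U = 0.3111
RM (Liu & Layland) bound for 2 tasks = 0.828427; compare with U = 14/45 (approx. 0.311111)
U <= bound, so schedulable by RM sufficient condition.

0.3111


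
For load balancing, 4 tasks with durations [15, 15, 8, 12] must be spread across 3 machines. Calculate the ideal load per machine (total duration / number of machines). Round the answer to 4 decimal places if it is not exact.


Total processing time = 15 + 15 + 8 + 12 = 50
Number of machines = 3
Ideal balanced load = 50 / 3 = 16.6667

16.6667


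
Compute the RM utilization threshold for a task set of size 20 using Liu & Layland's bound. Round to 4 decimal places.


Compute 2^(1/20) = 1.0352649238
Subtract 1: 1.0352649238 - 1 = 0.0352649238
Multiply by n: 20 * 0.0352649238 = 0.7052984760
Round to 4 dp: 0.7053

0.7053


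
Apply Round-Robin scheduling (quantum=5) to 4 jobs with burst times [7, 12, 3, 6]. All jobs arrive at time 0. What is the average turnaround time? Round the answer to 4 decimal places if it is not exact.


Time quantum = 5
Execution trace:
  J1 runs 5 units, time = 5
  J2 runs 5 units, time = 10
  J3 runs 3 units, time = 13
  J4 runs 5 units, time = 18
  J1 runs 2 units, time = 20
  J2 runs 5 units, time = 25
  J4 runs 1 units, time = 26
  J2 runs 2 units, time = 28
Finish times: [20, 28, 13, 26]
Average turnaround = 87/4 = 21.75

21.75


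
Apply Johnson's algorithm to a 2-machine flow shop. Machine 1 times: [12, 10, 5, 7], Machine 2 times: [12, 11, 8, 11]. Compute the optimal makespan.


Apply Johnson's rule:
  Group 1 (a <= b): [(3, 5, 8), (4, 7, 11), (2, 10, 11), (1, 12, 12)]
  Group 2 (a > b): []
Optimal job order: [3, 4, 2, 1]
Schedule:
  Job 3: M1 done at 5, M2 done at 13
  Job 4: M1 done at 12, M2 done at 24
  Job 2: M1 done at 22, M2 done at 35
  Job 1: M1 done at 34, M2 done at 47
Makespan = 47

47


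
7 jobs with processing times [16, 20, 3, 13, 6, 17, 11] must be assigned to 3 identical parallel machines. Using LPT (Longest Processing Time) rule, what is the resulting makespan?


Sort jobs in decreasing order (LPT): [20, 17, 16, 13, 11, 6, 3]
Assign each job to the least loaded machine:
  Machine 1: jobs [20, 6, 3], load = 29
  Machine 2: jobs [17, 11], load = 28
  Machine 3: jobs [16, 13], load = 29
Makespan = max load = 29

29


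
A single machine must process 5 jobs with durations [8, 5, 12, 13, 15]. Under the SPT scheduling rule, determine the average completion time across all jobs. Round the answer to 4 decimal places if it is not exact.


Sort jobs by processing time (SPT order): [5, 8, 12, 13, 15]
Compute completion times sequentially:
  Job 1: processing = 5, completes at 5
  Job 2: processing = 8, completes at 13
  Job 3: processing = 12, completes at 25
  Job 4: processing = 13, completes at 38
  Job 5: processing = 15, completes at 53
Sum of completion times = 134
Average completion time = 134/5 = 26.8

26.8


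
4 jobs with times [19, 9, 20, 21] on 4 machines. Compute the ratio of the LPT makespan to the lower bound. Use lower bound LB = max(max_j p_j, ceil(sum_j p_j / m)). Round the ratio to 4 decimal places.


LPT order: [21, 20, 19, 9]
Machine loads after assignment: [21, 20, 19, 9]
LPT makespan = 21
Lower bound = max(max_job, ceil(total/4)) = max(21, 18) = 21
Ratio = 21 / 21 = 1.0

1.0


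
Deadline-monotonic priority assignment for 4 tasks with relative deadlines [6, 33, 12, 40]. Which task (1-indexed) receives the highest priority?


Sort tasks by relative deadline (ascending):
  Task 1: deadline = 6
  Task 3: deadline = 12
  Task 2: deadline = 33
  Task 4: deadline = 40
Priority order (highest first): [1, 3, 2, 4]
Highest priority task = 1

1


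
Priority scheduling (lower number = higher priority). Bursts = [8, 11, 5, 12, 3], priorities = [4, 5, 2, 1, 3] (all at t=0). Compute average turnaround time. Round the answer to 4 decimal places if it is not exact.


Sort by priority (ascending = highest first):
Order: [(1, 12), (2, 5), (3, 3), (4, 8), (5, 11)]
Completion times:
  Priority 1, burst=12, C=12
  Priority 2, burst=5, C=17
  Priority 3, burst=3, C=20
  Priority 4, burst=8, C=28
  Priority 5, burst=11, C=39
Average turnaround = 116/5 = 23.2

23.2


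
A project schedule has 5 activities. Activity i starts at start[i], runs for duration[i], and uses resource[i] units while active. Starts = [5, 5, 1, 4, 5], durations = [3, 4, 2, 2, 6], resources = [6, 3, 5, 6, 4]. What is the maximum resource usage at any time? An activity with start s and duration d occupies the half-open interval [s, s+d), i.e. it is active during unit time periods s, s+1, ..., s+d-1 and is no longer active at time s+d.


Each activity i is active on [start_i, start_i + duration_i).
Compute total resource usage per time slot:
  t=0: active resources = [], total = 0
  t=1: active resources = [5], total = 5
  t=2: active resources = [5], total = 5
  t=3: active resources = [], total = 0
  t=4: active resources = [6], total = 6
  t=5: active resources = [6, 3, 6, 4], total = 19
  t=6: active resources = [6, 3, 4], total = 13
  t=7: active resources = [6, 3, 4], total = 13
  t=8: active resources = [3, 4], total = 7
  t=9: active resources = [4], total = 4
  t=10: active resources = [4], total = 4
Peak resource demand = 19

19


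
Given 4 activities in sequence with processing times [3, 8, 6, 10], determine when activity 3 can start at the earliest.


Activity 3 starts after activities 1 through 2 complete.
Predecessor durations: [3, 8]
ES = 3 + 8 = 11

11


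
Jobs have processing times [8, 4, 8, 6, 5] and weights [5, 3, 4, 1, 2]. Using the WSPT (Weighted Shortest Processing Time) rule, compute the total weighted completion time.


Compute p/w ratios and sort ascending (WSPT): [(4, 3), (8, 5), (8, 4), (5, 2), (6, 1)]
Compute weighted completion times:
  Job (p=4,w=3): C=4, w*C=3*4=12
  Job (p=8,w=5): C=12, w*C=5*12=60
  Job (p=8,w=4): C=20, w*C=4*20=80
  Job (p=5,w=2): C=25, w*C=2*25=50
  Job (p=6,w=1): C=31, w*C=1*31=31
Total weighted completion time = 233

233


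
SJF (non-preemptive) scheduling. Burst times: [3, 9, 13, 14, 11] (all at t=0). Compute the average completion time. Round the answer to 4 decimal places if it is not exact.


SJF order (ascending): [3, 9, 11, 13, 14]
Completion times:
  Job 1: burst=3, C=3
  Job 2: burst=9, C=12
  Job 3: burst=11, C=23
  Job 4: burst=13, C=36
  Job 5: burst=14, C=50
Average completion = 124/5 = 24.8

24.8


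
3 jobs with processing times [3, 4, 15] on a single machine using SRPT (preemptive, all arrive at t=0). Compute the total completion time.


Since all jobs arrive at t=0, SRPT equals SPT ordering.
SPT order: [3, 4, 15]
Completion times:
  Job 1: p=3, C=3
  Job 2: p=4, C=7
  Job 3: p=15, C=22
Total completion time = 3 + 7 + 22 = 32

32


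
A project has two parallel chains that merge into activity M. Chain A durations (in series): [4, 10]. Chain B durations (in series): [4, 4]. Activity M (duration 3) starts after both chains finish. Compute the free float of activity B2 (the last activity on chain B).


ES(B2) = sum of predecessors on chain B = 4
EF(B2) = ES + duration = 4 + 4 = 8
Successor of B2 is M. ES(M) = max(sum(A), sum(B)) = max(14, 8) = 14
Free float = ES(successor) - EF(current) = 14 - 8 = 6

6


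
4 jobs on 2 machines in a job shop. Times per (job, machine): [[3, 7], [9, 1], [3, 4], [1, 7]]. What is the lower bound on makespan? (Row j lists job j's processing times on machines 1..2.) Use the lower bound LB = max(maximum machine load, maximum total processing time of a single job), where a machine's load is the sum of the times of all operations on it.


Machine loads:
  Machine 1: 3 + 9 + 3 + 1 = 16
  Machine 2: 7 + 1 + 4 + 7 = 19
Max machine load = 19
Job totals:
  Job 1: 10
  Job 2: 10
  Job 3: 7
  Job 4: 8
Max job total = 10
Lower bound = max(19, 10) = 19

19


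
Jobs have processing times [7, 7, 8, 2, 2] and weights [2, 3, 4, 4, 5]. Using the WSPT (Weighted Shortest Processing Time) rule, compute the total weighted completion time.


Compute p/w ratios and sort ascending (WSPT): [(2, 5), (2, 4), (8, 4), (7, 3), (7, 2)]
Compute weighted completion times:
  Job (p=2,w=5): C=2, w*C=5*2=10
  Job (p=2,w=4): C=4, w*C=4*4=16
  Job (p=8,w=4): C=12, w*C=4*12=48
  Job (p=7,w=3): C=19, w*C=3*19=57
  Job (p=7,w=2): C=26, w*C=2*26=52
Total weighted completion time = 183

183


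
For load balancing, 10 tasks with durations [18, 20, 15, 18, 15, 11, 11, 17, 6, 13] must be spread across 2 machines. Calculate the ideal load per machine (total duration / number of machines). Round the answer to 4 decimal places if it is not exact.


Total processing time = 18 + 20 + 15 + 18 + 15 + 11 + 11 + 17 + 6 + 13 = 144
Number of machines = 2
Ideal balanced load = 144 / 2 = 72.0

72.0


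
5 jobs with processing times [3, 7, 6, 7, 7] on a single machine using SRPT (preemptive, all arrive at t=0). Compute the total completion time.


Since all jobs arrive at t=0, SRPT equals SPT ordering.
SPT order: [3, 6, 7, 7, 7]
Completion times:
  Job 1: p=3, C=3
  Job 2: p=6, C=9
  Job 3: p=7, C=16
  Job 4: p=7, C=23
  Job 5: p=7, C=30
Total completion time = 3 + 9 + 16 + 23 + 30 = 81

81


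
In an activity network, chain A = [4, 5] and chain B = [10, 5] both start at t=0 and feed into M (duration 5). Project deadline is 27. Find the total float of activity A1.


Forward pass: ES(A1) = sum of predecessors on chain A = 0
EF = ES + duration = 0 + 4 = 4
Backward pass: LF(M) = deadline = 27; LS(M) = 27 - 5 = 22
LF(A1) = LS(M) - sum(successors on chain A) = 22 - 5 = 17
LS = LF - duration = 17 - 4 = 13
Total float = LS - ES = 13 - 0 = 13

13


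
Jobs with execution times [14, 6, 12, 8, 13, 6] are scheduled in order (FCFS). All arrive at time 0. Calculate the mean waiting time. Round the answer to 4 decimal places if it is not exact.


FCFS order (as given): [14, 6, 12, 8, 13, 6]
Waiting times:
  Job 1: wait = 0
  Job 2: wait = 14
  Job 3: wait = 20
  Job 4: wait = 32
  Job 5: wait = 40
  Job 6: wait = 53
Sum of waiting times = 159
Average waiting time = 159/6 = 26.5

26.5


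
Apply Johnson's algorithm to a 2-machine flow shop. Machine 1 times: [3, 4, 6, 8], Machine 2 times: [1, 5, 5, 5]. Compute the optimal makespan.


Apply Johnson's rule:
  Group 1 (a <= b): [(2, 4, 5)]
  Group 2 (a > b): [(3, 6, 5), (4, 8, 5), (1, 3, 1)]
Optimal job order: [2, 3, 4, 1]
Schedule:
  Job 2: M1 done at 4, M2 done at 9
  Job 3: M1 done at 10, M2 done at 15
  Job 4: M1 done at 18, M2 done at 23
  Job 1: M1 done at 21, M2 done at 24
Makespan = 24

24


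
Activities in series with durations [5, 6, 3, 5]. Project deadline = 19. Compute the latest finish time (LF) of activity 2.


LF(activity 2) = deadline - sum of successor durations
Successors: activities 3 through 4 with durations [3, 5]
Sum of successor durations = 8
LF = 19 - 8 = 11

11


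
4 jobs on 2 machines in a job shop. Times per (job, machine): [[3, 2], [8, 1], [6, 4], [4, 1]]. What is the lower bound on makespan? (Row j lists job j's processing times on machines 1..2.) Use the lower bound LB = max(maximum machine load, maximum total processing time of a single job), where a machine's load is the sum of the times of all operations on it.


Machine loads:
  Machine 1: 3 + 8 + 6 + 4 = 21
  Machine 2: 2 + 1 + 4 + 1 = 8
Max machine load = 21
Job totals:
  Job 1: 5
  Job 2: 9
  Job 3: 10
  Job 4: 5
Max job total = 10
Lower bound = max(21, 10) = 21

21


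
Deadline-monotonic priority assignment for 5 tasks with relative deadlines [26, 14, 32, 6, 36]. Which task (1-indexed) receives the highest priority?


Sort tasks by relative deadline (ascending):
  Task 4: deadline = 6
  Task 2: deadline = 14
  Task 1: deadline = 26
  Task 3: deadline = 32
  Task 5: deadline = 36
Priority order (highest first): [4, 2, 1, 3, 5]
Highest priority task = 4

4


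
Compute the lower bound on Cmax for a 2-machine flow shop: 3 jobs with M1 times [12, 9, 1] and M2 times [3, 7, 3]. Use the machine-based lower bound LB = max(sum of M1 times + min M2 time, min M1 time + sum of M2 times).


LB1 = sum(M1 times) + min(M2 times) = 22 + 3 = 25
LB2 = min(M1 times) + sum(M2 times) = 1 + 13 = 14
Lower bound = max(LB1, LB2) = max(25, 14) = 25

25


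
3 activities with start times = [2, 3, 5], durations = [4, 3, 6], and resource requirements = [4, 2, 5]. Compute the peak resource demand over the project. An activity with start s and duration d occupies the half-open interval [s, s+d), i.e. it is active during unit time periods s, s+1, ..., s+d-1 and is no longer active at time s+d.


Each activity i is active on [start_i, start_i + duration_i).
Compute total resource usage per time slot:
  t=0: active resources = [], total = 0
  t=1: active resources = [], total = 0
  t=2: active resources = [4], total = 4
  t=3: active resources = [4, 2], total = 6
  t=4: active resources = [4, 2], total = 6
  t=5: active resources = [4, 2, 5], total = 11
  t=6: active resources = [5], total = 5
  t=7: active resources = [5], total = 5
  t=8: active resources = [5], total = 5
  t=9: active resources = [5], total = 5
  t=10: active resources = [5], total = 5
Peak resource demand = 11

11


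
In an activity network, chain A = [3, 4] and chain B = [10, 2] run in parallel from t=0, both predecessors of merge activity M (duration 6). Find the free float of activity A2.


ES(A2) = sum of predecessors on chain A = 3
EF(A2) = ES + duration = 3 + 4 = 7
Successor of A2 is M. ES(M) = max(sum(A), sum(B)) = max(7, 12) = 12
Free float = ES(successor) - EF(current) = 12 - 7 = 5

5


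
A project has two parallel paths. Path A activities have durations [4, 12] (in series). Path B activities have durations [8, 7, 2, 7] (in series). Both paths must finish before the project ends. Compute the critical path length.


Path A total = 4 + 12 = 16
Path B total = 8 + 7 + 2 + 7 = 24
Critical path = longest path = max(16, 24) = 24

24


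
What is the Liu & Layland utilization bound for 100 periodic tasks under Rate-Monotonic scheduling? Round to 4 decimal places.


Compute 2^(1/100) = 1.0069555501
Subtract 1: 1.0069555501 - 1 = 0.0069555501
Multiply by n: 100 * 0.0069555501 = 0.6955550100
Round to 4 dp: 0.6956

0.6956


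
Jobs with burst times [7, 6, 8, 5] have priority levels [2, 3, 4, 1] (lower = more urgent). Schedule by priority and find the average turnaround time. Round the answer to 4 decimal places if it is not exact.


Sort by priority (ascending = highest first):
Order: [(1, 5), (2, 7), (3, 6), (4, 8)]
Completion times:
  Priority 1, burst=5, C=5
  Priority 2, burst=7, C=12
  Priority 3, burst=6, C=18
  Priority 4, burst=8, C=26
Average turnaround = 61/4 = 15.25

15.25


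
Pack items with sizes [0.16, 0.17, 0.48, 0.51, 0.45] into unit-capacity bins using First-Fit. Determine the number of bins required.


Place items sequentially using First-Fit:
  Item 0.16 -> new Bin 1
  Item 0.17 -> Bin 1 (now 0.33)
  Item 0.48 -> Bin 1 (now 0.81)
  Item 0.51 -> new Bin 2
  Item 0.45 -> Bin 2 (now 0.96)
Total bins used = 2

2


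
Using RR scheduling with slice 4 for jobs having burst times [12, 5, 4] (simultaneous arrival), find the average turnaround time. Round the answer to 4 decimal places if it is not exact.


Time quantum = 4
Execution trace:
  J1 runs 4 units, time = 4
  J2 runs 4 units, time = 8
  J3 runs 4 units, time = 12
  J1 runs 4 units, time = 16
  J2 runs 1 units, time = 17
  J1 runs 4 units, time = 21
Finish times: [21, 17, 12]
Average turnaround = 50/3 = 16.6667

16.6667


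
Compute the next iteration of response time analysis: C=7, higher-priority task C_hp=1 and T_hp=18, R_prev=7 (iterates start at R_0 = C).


R_next = C + ceil(R_prev / T_hp) * C_hp
ceil(7 / 18) = ceil(0.3889) = 1
Interference = 1 * 1 = 1
R_next = 7 + 1 = 8

8


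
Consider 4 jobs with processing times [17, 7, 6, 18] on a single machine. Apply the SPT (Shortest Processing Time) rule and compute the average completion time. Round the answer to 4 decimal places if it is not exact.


Sort jobs by processing time (SPT order): [6, 7, 17, 18]
Compute completion times sequentially:
  Job 1: processing = 6, completes at 6
  Job 2: processing = 7, completes at 13
  Job 3: processing = 17, completes at 30
  Job 4: processing = 18, completes at 48
Sum of completion times = 97
Average completion time = 97/4 = 24.25

24.25


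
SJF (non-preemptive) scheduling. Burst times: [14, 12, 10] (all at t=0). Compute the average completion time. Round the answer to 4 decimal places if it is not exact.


SJF order (ascending): [10, 12, 14]
Completion times:
  Job 1: burst=10, C=10
  Job 2: burst=12, C=22
  Job 3: burst=14, C=36
Average completion = 68/3 = 22.6667

22.6667


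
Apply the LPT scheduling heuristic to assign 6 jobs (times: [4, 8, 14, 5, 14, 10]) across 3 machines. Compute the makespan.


Sort jobs in decreasing order (LPT): [14, 14, 10, 8, 5, 4]
Assign each job to the least loaded machine:
  Machine 1: jobs [14, 5], load = 19
  Machine 2: jobs [14, 4], load = 18
  Machine 3: jobs [10, 8], load = 18
Makespan = max load = 19

19


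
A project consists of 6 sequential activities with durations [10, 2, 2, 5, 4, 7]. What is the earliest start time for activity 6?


Activity 6 starts after activities 1 through 5 complete.
Predecessor durations: [10, 2, 2, 5, 4]
ES = 10 + 2 + 2 + 5 + 4 = 23

23


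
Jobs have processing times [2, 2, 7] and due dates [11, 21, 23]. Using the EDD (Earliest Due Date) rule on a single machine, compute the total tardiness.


Sort by due date (EDD order): [(2, 11), (2, 21), (7, 23)]
Compute completion times and tardiness:
  Job 1: p=2, d=11, C=2, tardiness=max(0,2-11)=0
  Job 2: p=2, d=21, C=4, tardiness=max(0,4-21)=0
  Job 3: p=7, d=23, C=11, tardiness=max(0,11-23)=0
Total tardiness = 0

0


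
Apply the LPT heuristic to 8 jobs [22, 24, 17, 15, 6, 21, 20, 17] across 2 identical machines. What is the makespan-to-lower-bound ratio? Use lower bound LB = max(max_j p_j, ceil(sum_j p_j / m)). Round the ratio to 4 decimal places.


LPT order: [24, 22, 21, 20, 17, 17, 15, 6]
Machine loads after assignment: [67, 75]
LPT makespan = 75
Lower bound = max(max_job, ceil(total/2)) = max(24, 71) = 71
Ratio = 75 / 71 = 1.0563

1.0563


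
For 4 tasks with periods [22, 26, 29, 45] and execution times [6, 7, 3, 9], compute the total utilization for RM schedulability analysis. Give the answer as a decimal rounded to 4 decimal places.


Compute individual utilizations (exact fractions):
  Task 1: C/T = 6/22 = 3/11 (approx. 0.2727)
  Task 2: C/T = 7/26 (approx. 0.2692)
  Task 3: C/T = 3/29 (approx. 0.1034)
  Task 4: C/T = 9/45 = 1/5 (approx. 0.2)
Total utilization U = 3/11 + 7/26 + 3/29 + 1/5 = 35059/41470
Rounded to 4 decimal places: U = 0.8454
RM (Liu & Layland) bound for 4 tasks = 0.756828; compare with U = 35059/41470 (approx. 0.845406)
bound < U <= 1, so the RM sufficient condition is not met (inconclusive; an exact test such as response-time analysis is needed).

0.8454


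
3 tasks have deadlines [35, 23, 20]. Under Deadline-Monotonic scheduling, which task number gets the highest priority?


Sort tasks by relative deadline (ascending):
  Task 3: deadline = 20
  Task 2: deadline = 23
  Task 1: deadline = 35
Priority order (highest first): [3, 2, 1]
Highest priority task = 3

3


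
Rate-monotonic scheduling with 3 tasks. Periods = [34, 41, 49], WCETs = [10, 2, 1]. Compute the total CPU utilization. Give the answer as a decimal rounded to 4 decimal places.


Compute individual utilizations (exact fractions):
  Task 1: C/T = 10/34 = 5/17 (approx. 0.2941)
  Task 2: C/T = 2/41 (approx. 0.0488)
  Task 3: C/T = 1/49 (approx. 0.0204)
Total utilization U = 5/17 + 2/41 + 1/49 = 12408/34153
Rounded to 4 decimal places: U = 0.3633
RM (Liu & Layland) bound for 3 tasks = 0.779763; compare with U = 12408/34153 (approx. 0.363306)
U <= bound, so schedulable by RM sufficient condition.

0.3633


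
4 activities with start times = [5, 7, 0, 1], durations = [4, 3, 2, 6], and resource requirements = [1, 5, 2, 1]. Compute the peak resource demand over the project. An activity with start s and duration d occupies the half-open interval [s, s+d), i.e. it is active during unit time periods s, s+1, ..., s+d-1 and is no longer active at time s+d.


Each activity i is active on [start_i, start_i + duration_i).
Compute total resource usage per time slot:
  t=0: active resources = [2], total = 2
  t=1: active resources = [2, 1], total = 3
  t=2: active resources = [1], total = 1
  t=3: active resources = [1], total = 1
  t=4: active resources = [1], total = 1
  t=5: active resources = [1, 1], total = 2
  t=6: active resources = [1, 1], total = 2
  t=7: active resources = [1, 5], total = 6
  t=8: active resources = [1, 5], total = 6
  t=9: active resources = [5], total = 5
Peak resource demand = 6

6


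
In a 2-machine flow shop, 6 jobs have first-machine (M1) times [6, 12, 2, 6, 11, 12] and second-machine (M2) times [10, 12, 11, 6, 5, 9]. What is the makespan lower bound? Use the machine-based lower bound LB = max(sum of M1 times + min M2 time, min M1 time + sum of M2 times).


LB1 = sum(M1 times) + min(M2 times) = 49 + 5 = 54
LB2 = min(M1 times) + sum(M2 times) = 2 + 53 = 55
Lower bound = max(LB1, LB2) = max(54, 55) = 55

55


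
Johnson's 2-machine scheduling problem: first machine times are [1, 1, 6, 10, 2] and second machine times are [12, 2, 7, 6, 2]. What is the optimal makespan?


Apply Johnson's rule:
  Group 1 (a <= b): [(1, 1, 12), (2, 1, 2), (5, 2, 2), (3, 6, 7)]
  Group 2 (a > b): [(4, 10, 6)]
Optimal job order: [1, 2, 5, 3, 4]
Schedule:
  Job 1: M1 done at 1, M2 done at 13
  Job 2: M1 done at 2, M2 done at 15
  Job 5: M1 done at 4, M2 done at 17
  Job 3: M1 done at 10, M2 done at 24
  Job 4: M1 done at 20, M2 done at 30
Makespan = 30

30


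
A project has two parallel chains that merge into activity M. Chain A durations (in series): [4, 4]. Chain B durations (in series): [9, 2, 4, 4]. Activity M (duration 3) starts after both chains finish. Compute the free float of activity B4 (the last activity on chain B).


ES(B4) = sum of predecessors on chain B = 15
EF(B4) = ES + duration = 15 + 4 = 19
Successor of B4 is M. ES(M) = max(sum(A), sum(B)) = max(8, 19) = 19
Free float = ES(successor) - EF(current) = 19 - 19 = 0

0


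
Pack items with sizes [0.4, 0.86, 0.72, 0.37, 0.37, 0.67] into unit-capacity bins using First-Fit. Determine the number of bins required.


Place items sequentially using First-Fit:
  Item 0.4 -> new Bin 1
  Item 0.86 -> new Bin 2
  Item 0.72 -> new Bin 3
  Item 0.37 -> Bin 1 (now 0.77)
  Item 0.37 -> new Bin 4
  Item 0.67 -> new Bin 5
Total bins used = 5

5


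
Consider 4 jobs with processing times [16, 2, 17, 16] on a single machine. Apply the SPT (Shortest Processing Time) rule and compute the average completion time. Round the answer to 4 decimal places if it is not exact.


Sort jobs by processing time (SPT order): [2, 16, 16, 17]
Compute completion times sequentially:
  Job 1: processing = 2, completes at 2
  Job 2: processing = 16, completes at 18
  Job 3: processing = 16, completes at 34
  Job 4: processing = 17, completes at 51
Sum of completion times = 105
Average completion time = 105/4 = 26.25

26.25


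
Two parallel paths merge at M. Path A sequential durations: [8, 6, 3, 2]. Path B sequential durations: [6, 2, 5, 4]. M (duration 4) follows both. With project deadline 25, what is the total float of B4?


Forward pass: ES(B4) = sum of predecessors on chain B = 13
EF = ES + duration = 13 + 4 = 17
Backward pass: LF(M) = deadline = 25; LS(M) = 25 - 4 = 21
LF(B4) = LS(M) - sum(successors on chain B) = 21 - 0 = 21
LS = LF - duration = 21 - 4 = 17
Total float = LS - ES = 17 - 13 = 4

4


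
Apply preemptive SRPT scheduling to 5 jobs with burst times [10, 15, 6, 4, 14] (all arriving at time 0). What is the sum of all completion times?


Since all jobs arrive at t=0, SRPT equals SPT ordering.
SPT order: [4, 6, 10, 14, 15]
Completion times:
  Job 1: p=4, C=4
  Job 2: p=6, C=10
  Job 3: p=10, C=20
  Job 4: p=14, C=34
  Job 5: p=15, C=49
Total completion time = 4 + 10 + 20 + 34 + 49 = 117

117


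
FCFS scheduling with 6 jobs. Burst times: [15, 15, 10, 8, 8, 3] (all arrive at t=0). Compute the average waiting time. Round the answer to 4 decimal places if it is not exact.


FCFS order (as given): [15, 15, 10, 8, 8, 3]
Waiting times:
  Job 1: wait = 0
  Job 2: wait = 15
  Job 3: wait = 30
  Job 4: wait = 40
  Job 5: wait = 48
  Job 6: wait = 56
Sum of waiting times = 189
Average waiting time = 189/6 = 31.5

31.5


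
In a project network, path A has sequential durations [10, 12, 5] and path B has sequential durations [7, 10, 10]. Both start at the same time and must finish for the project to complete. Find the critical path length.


Path A total = 10 + 12 + 5 = 27
Path B total = 7 + 10 + 10 = 27
Critical path = longest path = max(27, 27) = 27

27


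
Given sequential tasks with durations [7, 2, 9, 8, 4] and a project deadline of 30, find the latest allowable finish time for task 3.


LF(activity 3) = deadline - sum of successor durations
Successors: activities 4 through 5 with durations [8, 4]
Sum of successor durations = 12
LF = 30 - 12 = 18

18


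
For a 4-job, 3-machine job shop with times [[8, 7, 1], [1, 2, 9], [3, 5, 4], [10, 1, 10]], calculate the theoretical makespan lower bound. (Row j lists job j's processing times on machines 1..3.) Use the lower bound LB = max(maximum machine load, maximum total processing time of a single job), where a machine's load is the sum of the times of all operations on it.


Machine loads:
  Machine 1: 8 + 1 + 3 + 10 = 22
  Machine 2: 7 + 2 + 5 + 1 = 15
  Machine 3: 1 + 9 + 4 + 10 = 24
Max machine load = 24
Job totals:
  Job 1: 16
  Job 2: 12
  Job 3: 12
  Job 4: 21
Max job total = 21
Lower bound = max(24, 21) = 24

24


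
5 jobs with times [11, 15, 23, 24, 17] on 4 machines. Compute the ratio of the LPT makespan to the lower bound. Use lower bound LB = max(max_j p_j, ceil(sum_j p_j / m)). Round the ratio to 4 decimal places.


LPT order: [24, 23, 17, 15, 11]
Machine loads after assignment: [24, 23, 17, 26]
LPT makespan = 26
Lower bound = max(max_job, ceil(total/4)) = max(24, 23) = 24
Ratio = 26 / 24 = 1.0833

1.0833


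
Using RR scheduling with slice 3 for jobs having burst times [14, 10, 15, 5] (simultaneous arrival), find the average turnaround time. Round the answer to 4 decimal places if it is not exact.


Time quantum = 3
Execution trace:
  J1 runs 3 units, time = 3
  J2 runs 3 units, time = 6
  J3 runs 3 units, time = 9
  J4 runs 3 units, time = 12
  J1 runs 3 units, time = 15
  J2 runs 3 units, time = 18
  J3 runs 3 units, time = 21
  J4 runs 2 units, time = 23
  J1 runs 3 units, time = 26
  J2 runs 3 units, time = 29
  J3 runs 3 units, time = 32
  J1 runs 3 units, time = 35
  J2 runs 1 units, time = 36
  J3 runs 3 units, time = 39
  J1 runs 2 units, time = 41
  J3 runs 3 units, time = 44
Finish times: [41, 36, 44, 23]
Average turnaround = 144/4 = 36.0

36.0


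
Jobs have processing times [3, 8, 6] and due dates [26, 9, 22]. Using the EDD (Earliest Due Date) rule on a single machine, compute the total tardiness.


Sort by due date (EDD order): [(8, 9), (6, 22), (3, 26)]
Compute completion times and tardiness:
  Job 1: p=8, d=9, C=8, tardiness=max(0,8-9)=0
  Job 2: p=6, d=22, C=14, tardiness=max(0,14-22)=0
  Job 3: p=3, d=26, C=17, tardiness=max(0,17-26)=0
Total tardiness = 0

0


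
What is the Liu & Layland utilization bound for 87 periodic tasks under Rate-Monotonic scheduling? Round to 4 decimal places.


Compute 2^(1/87) = 1.0079990316
Subtract 1: 1.0079990316 - 1 = 0.0079990316
Multiply by n: 87 * 0.0079990316 = 0.6959157492
Round to 4 dp: 0.6959

0.6959


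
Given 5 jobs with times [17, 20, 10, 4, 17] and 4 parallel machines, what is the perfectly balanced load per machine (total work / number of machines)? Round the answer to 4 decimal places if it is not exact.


Total processing time = 17 + 20 + 10 + 4 + 17 = 68
Number of machines = 4
Ideal balanced load = 68 / 4 = 17.0

17.0


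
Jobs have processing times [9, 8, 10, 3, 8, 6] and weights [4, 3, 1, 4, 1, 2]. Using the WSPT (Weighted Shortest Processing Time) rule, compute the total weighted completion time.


Compute p/w ratios and sort ascending (WSPT): [(3, 4), (9, 4), (8, 3), (6, 2), (8, 1), (10, 1)]
Compute weighted completion times:
  Job (p=3,w=4): C=3, w*C=4*3=12
  Job (p=9,w=4): C=12, w*C=4*12=48
  Job (p=8,w=3): C=20, w*C=3*20=60
  Job (p=6,w=2): C=26, w*C=2*26=52
  Job (p=8,w=1): C=34, w*C=1*34=34
  Job (p=10,w=1): C=44, w*C=1*44=44
Total weighted completion time = 250

250


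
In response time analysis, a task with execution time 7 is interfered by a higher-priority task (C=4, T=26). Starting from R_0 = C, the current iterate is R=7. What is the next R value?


R_next = C + ceil(R_prev / T_hp) * C_hp
ceil(7 / 26) = ceil(0.2692) = 1
Interference = 1 * 4 = 4
R_next = 7 + 4 = 11

11


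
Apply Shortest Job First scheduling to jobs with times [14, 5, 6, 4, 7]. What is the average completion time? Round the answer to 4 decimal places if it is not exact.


SJF order (ascending): [4, 5, 6, 7, 14]
Completion times:
  Job 1: burst=4, C=4
  Job 2: burst=5, C=9
  Job 3: burst=6, C=15
  Job 4: burst=7, C=22
  Job 5: burst=14, C=36
Average completion = 86/5 = 17.2

17.2


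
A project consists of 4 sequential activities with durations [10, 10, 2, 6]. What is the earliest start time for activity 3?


Activity 3 starts after activities 1 through 2 complete.
Predecessor durations: [10, 10]
ES = 10 + 10 = 20

20


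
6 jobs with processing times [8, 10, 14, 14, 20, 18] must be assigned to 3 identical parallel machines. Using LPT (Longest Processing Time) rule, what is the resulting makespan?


Sort jobs in decreasing order (LPT): [20, 18, 14, 14, 10, 8]
Assign each job to the least loaded machine:
  Machine 1: jobs [20, 8], load = 28
  Machine 2: jobs [18, 10], load = 28
  Machine 3: jobs [14, 14], load = 28
Makespan = max load = 28

28


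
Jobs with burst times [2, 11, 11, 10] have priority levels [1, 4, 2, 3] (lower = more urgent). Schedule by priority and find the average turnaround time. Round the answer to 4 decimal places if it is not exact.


Sort by priority (ascending = highest first):
Order: [(1, 2), (2, 11), (3, 10), (4, 11)]
Completion times:
  Priority 1, burst=2, C=2
  Priority 2, burst=11, C=13
  Priority 3, burst=10, C=23
  Priority 4, burst=11, C=34
Average turnaround = 72/4 = 18.0

18.0


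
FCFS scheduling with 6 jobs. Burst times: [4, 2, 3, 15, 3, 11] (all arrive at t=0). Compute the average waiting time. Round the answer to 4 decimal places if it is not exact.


FCFS order (as given): [4, 2, 3, 15, 3, 11]
Waiting times:
  Job 1: wait = 0
  Job 2: wait = 4
  Job 3: wait = 6
  Job 4: wait = 9
  Job 5: wait = 24
  Job 6: wait = 27
Sum of waiting times = 70
Average waiting time = 70/6 = 11.6667

11.6667


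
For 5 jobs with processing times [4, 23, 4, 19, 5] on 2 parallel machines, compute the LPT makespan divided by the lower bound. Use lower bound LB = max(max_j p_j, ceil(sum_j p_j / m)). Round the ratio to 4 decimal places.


LPT order: [23, 19, 5, 4, 4]
Machine loads after assignment: [27, 28]
LPT makespan = 28
Lower bound = max(max_job, ceil(total/2)) = max(23, 28) = 28
Ratio = 28 / 28 = 1.0

1.0


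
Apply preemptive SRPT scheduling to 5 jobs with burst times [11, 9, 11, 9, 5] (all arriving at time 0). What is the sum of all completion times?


Since all jobs arrive at t=0, SRPT equals SPT ordering.
SPT order: [5, 9, 9, 11, 11]
Completion times:
  Job 1: p=5, C=5
  Job 2: p=9, C=14
  Job 3: p=9, C=23
  Job 4: p=11, C=34
  Job 5: p=11, C=45
Total completion time = 5 + 14 + 23 + 34 + 45 = 121

121


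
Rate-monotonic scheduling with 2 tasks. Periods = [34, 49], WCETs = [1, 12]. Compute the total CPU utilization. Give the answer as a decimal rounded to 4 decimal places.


Compute individual utilizations (exact fractions):
  Task 1: C/T = 1/34 (approx. 0.0294)
  Task 2: C/T = 12/49 (approx. 0.2449)
Total utilization U = 1/34 + 12/49 = 457/1666
Rounded to 4 decimal places: U = 0.2743
RM (Liu & Layland) bound for 2 tasks = 0.828427; compare with U = 457/1666 (approx. 0.274310)
U <= bound, so schedulable by RM sufficient condition.

0.2743


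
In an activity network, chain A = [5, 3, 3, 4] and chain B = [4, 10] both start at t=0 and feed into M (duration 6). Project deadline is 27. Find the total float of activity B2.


Forward pass: ES(B2) = sum of predecessors on chain B = 4
EF = ES + duration = 4 + 10 = 14
Backward pass: LF(M) = deadline = 27; LS(M) = 27 - 6 = 21
LF(B2) = LS(M) - sum(successors on chain B) = 21 - 0 = 21
LS = LF - duration = 21 - 10 = 11
Total float = LS - ES = 11 - 4 = 7

7


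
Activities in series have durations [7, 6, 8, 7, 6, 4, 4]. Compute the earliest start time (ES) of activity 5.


Activity 5 starts after activities 1 through 4 complete.
Predecessor durations: [7, 6, 8, 7]
ES = 7 + 6 + 8 + 7 = 28

28


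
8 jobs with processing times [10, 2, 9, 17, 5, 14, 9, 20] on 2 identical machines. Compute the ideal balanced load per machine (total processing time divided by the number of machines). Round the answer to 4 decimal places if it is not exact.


Total processing time = 10 + 2 + 9 + 17 + 5 + 14 + 9 + 20 = 86
Number of machines = 2
Ideal balanced load = 86 / 2 = 43.0

43.0


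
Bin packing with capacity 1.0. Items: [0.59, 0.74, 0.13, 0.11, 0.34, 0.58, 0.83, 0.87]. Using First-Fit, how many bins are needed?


Place items sequentially using First-Fit:
  Item 0.59 -> new Bin 1
  Item 0.74 -> new Bin 2
  Item 0.13 -> Bin 1 (now 0.72)
  Item 0.11 -> Bin 1 (now 0.83)
  Item 0.34 -> new Bin 3
  Item 0.58 -> Bin 3 (now 0.92)
  Item 0.83 -> new Bin 4
  Item 0.87 -> new Bin 5
Total bins used = 5

5


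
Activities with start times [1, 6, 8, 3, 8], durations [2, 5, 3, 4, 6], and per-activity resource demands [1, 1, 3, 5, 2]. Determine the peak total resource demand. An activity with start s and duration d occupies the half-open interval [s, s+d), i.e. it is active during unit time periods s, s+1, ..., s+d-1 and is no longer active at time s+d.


Each activity i is active on [start_i, start_i + duration_i).
Compute total resource usage per time slot:
  t=0: active resources = [], total = 0
  t=1: active resources = [1], total = 1
  t=2: active resources = [1], total = 1
  t=3: active resources = [5], total = 5
  t=4: active resources = [5], total = 5
  t=5: active resources = [5], total = 5
  t=6: active resources = [1, 5], total = 6
  t=7: active resources = [1], total = 1
  t=8: active resources = [1, 3, 2], total = 6
  t=9: active resources = [1, 3, 2], total = 6
  t=10: active resources = [1, 3, 2], total = 6
  t=11: active resources = [2], total = 2
  t=12: active resources = [2], total = 2
  t=13: active resources = [2], total = 2
Peak resource demand = 6

6


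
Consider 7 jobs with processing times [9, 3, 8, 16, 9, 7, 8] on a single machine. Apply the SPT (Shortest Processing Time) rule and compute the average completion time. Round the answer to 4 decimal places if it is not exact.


Sort jobs by processing time (SPT order): [3, 7, 8, 8, 9, 9, 16]
Compute completion times sequentially:
  Job 1: processing = 3, completes at 3
  Job 2: processing = 7, completes at 10
  Job 3: processing = 8, completes at 18
  Job 4: processing = 8, completes at 26
  Job 5: processing = 9, completes at 35
  Job 6: processing = 9, completes at 44
  Job 7: processing = 16, completes at 60
Sum of completion times = 196
Average completion time = 196/7 = 28.0

28.0


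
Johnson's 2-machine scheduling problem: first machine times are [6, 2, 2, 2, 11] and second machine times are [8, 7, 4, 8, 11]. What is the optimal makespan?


Apply Johnson's rule:
  Group 1 (a <= b): [(2, 2, 7), (3, 2, 4), (4, 2, 8), (1, 6, 8), (5, 11, 11)]
  Group 2 (a > b): []
Optimal job order: [2, 3, 4, 1, 5]
Schedule:
  Job 2: M1 done at 2, M2 done at 9
  Job 3: M1 done at 4, M2 done at 13
  Job 4: M1 done at 6, M2 done at 21
  Job 1: M1 done at 12, M2 done at 29
  Job 5: M1 done at 23, M2 done at 40
Makespan = 40

40


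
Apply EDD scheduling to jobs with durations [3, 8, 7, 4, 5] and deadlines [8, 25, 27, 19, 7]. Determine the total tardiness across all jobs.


Sort by due date (EDD order): [(5, 7), (3, 8), (4, 19), (8, 25), (7, 27)]
Compute completion times and tardiness:
  Job 1: p=5, d=7, C=5, tardiness=max(0,5-7)=0
  Job 2: p=3, d=8, C=8, tardiness=max(0,8-8)=0
  Job 3: p=4, d=19, C=12, tardiness=max(0,12-19)=0
  Job 4: p=8, d=25, C=20, tardiness=max(0,20-25)=0
  Job 5: p=7, d=27, C=27, tardiness=max(0,27-27)=0
Total tardiness = 0

0


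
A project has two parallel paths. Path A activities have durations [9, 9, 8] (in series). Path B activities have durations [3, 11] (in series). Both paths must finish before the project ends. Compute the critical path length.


Path A total = 9 + 9 + 8 = 26
Path B total = 3 + 11 = 14
Critical path = longest path = max(26, 14) = 26

26


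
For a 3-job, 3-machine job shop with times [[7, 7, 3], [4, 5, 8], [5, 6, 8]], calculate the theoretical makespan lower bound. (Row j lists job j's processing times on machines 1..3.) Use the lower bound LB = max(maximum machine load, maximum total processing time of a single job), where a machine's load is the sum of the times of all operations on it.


Machine loads:
  Machine 1: 7 + 4 + 5 = 16
  Machine 2: 7 + 5 + 6 = 18
  Machine 3: 3 + 8 + 8 = 19
Max machine load = 19
Job totals:
  Job 1: 17
  Job 2: 17
  Job 3: 19
Max job total = 19
Lower bound = max(19, 19) = 19

19


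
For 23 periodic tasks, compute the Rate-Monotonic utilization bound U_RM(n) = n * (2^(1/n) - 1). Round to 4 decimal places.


Compute 2^(1/23) = 1.0305955448
Subtract 1: 1.0305955448 - 1 = 0.0305955448
Multiply by n: 23 * 0.0305955448 = 0.7036975304
Round to 4 dp: 0.7037

0.7037


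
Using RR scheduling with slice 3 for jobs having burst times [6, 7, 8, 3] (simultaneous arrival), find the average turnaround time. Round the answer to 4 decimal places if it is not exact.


Time quantum = 3
Execution trace:
  J1 runs 3 units, time = 3
  J2 runs 3 units, time = 6
  J3 runs 3 units, time = 9
  J4 runs 3 units, time = 12
  J1 runs 3 units, time = 15
  J2 runs 3 units, time = 18
  J3 runs 3 units, time = 21
  J2 runs 1 units, time = 22
  J3 runs 2 units, time = 24
Finish times: [15, 22, 24, 12]
Average turnaround = 73/4 = 18.25

18.25


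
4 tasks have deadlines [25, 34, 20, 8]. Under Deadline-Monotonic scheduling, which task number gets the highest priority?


Sort tasks by relative deadline (ascending):
  Task 4: deadline = 8
  Task 3: deadline = 20
  Task 1: deadline = 25
  Task 2: deadline = 34
Priority order (highest first): [4, 3, 1, 2]
Highest priority task = 4

4


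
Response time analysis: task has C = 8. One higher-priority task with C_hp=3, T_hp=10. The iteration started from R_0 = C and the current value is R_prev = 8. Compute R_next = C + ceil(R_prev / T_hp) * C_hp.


R_next = C + ceil(R_prev / T_hp) * C_hp
ceil(8 / 10) = ceil(0.8) = 1
Interference = 1 * 3 = 3
R_next = 8 + 3 = 11

11


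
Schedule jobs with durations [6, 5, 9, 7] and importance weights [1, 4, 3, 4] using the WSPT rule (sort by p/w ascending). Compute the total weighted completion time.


Compute p/w ratios and sort ascending (WSPT): [(5, 4), (7, 4), (9, 3), (6, 1)]
Compute weighted completion times:
  Job (p=5,w=4): C=5, w*C=4*5=20
  Job (p=7,w=4): C=12, w*C=4*12=48
  Job (p=9,w=3): C=21, w*C=3*21=63
  Job (p=6,w=1): C=27, w*C=1*27=27
Total weighted completion time = 158

158


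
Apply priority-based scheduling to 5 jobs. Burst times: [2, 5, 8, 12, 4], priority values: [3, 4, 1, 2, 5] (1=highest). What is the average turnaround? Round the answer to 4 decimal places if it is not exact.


Sort by priority (ascending = highest first):
Order: [(1, 8), (2, 12), (3, 2), (4, 5), (5, 4)]
Completion times:
  Priority 1, burst=8, C=8
  Priority 2, burst=12, C=20
  Priority 3, burst=2, C=22
  Priority 4, burst=5, C=27
  Priority 5, burst=4, C=31
Average turnaround = 108/5 = 21.6

21.6
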